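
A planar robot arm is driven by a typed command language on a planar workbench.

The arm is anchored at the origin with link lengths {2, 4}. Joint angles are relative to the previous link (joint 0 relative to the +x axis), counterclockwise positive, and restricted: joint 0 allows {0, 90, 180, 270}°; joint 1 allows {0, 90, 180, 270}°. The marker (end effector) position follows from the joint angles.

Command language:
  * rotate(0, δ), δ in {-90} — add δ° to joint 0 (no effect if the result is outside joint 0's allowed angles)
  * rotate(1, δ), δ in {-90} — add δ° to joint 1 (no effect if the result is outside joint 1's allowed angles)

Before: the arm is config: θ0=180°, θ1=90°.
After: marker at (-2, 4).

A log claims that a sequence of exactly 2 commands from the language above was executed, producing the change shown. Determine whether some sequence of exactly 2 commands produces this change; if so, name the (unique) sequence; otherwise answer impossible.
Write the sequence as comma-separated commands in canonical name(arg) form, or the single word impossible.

rotate(1, -90), rotate(1, -90)

start: config: θ0=180°, θ1=90°
step 1 (rotate(1, -90)): config: θ0=180°, θ1=0°
step 2 (rotate(1, -90)): config: θ0=180°, θ1=270°
no other 2-command option fits: unique.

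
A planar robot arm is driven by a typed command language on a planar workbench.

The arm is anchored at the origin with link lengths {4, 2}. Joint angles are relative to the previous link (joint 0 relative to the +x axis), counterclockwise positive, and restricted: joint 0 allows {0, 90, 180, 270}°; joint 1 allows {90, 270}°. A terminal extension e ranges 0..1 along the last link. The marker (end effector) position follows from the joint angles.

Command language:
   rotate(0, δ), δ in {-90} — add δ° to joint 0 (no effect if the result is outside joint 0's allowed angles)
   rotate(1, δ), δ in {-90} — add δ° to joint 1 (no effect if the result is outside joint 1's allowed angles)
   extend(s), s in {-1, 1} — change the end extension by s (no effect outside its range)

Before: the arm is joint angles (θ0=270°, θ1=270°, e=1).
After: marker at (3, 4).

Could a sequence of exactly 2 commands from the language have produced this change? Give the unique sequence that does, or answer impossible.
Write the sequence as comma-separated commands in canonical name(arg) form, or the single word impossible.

rotate(0, -90), rotate(0, -90)

from: joint angles (θ0=270°, θ1=270°, e=1)
t=1 rotate(0, -90) ⇒ joint angles (θ0=180°, θ1=270°, e=1)
t=2 rotate(0, -90) ⇒ joint angles (θ0=90°, θ1=270°, e=1)
no rival 2-sequence matches.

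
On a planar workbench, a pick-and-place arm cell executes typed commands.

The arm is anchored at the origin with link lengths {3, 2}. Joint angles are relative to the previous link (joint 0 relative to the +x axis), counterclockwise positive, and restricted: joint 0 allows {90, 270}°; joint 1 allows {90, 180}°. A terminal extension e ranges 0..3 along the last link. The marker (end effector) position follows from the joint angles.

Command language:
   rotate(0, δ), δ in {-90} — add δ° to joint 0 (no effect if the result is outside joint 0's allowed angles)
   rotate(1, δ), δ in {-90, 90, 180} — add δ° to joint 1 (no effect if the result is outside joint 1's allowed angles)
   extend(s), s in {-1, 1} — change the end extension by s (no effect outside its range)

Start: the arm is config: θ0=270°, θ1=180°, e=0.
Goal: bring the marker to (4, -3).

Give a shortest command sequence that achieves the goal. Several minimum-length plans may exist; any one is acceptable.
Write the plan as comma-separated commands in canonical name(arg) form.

t0: config: θ0=270°, θ1=180°, e=0
t=1 rotate(1, -90) ⇒ config: θ0=270°, θ1=90°, e=0
t=2 extend(1) ⇒ config: θ0=270°, θ1=90°, e=1
t=3 extend(1) ⇒ config: θ0=270°, θ1=90°, e=2
no 2-step plan works, so 3 is optimal.

rotate(1, -90), extend(1), extend(1)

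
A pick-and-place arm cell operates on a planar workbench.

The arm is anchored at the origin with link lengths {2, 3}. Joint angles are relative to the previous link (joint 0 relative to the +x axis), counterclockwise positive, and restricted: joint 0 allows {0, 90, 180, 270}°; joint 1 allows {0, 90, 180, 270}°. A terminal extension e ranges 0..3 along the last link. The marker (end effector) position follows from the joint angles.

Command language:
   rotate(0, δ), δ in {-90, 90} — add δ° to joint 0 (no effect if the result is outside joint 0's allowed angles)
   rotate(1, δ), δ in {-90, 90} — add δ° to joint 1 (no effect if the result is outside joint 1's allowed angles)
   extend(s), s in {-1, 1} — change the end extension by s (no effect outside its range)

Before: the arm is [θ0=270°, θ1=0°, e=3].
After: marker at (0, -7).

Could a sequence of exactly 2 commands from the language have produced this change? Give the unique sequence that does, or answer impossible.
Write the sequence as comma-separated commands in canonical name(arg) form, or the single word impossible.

extend(1), extend(-1)

key: order matters: swapping extend(1) and extend(-1) lands elsewhere
begin: [θ0=270°, θ1=0°, e=3]
t=1 extend(1) ⇒ [θ0=270°, θ1=0°, e=3]
t=2 extend(-1) ⇒ [θ0=270°, θ1=0°, e=2]
no rival 2-sequence matches.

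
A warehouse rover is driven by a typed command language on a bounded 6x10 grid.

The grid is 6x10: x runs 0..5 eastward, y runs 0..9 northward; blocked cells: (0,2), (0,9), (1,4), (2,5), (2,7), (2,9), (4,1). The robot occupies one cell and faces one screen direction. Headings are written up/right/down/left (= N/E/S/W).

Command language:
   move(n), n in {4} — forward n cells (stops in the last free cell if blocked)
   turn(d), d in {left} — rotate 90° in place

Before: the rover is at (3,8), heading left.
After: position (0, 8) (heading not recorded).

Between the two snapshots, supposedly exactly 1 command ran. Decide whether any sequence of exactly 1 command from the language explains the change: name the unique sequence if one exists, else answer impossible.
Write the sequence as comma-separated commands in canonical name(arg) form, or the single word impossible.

key: move(4) runs into the grid edge before its full distance
from: at (3,8), heading left
1. move(4) → at (0,8), heading left
no other 1-command option fits: unique.

move(4)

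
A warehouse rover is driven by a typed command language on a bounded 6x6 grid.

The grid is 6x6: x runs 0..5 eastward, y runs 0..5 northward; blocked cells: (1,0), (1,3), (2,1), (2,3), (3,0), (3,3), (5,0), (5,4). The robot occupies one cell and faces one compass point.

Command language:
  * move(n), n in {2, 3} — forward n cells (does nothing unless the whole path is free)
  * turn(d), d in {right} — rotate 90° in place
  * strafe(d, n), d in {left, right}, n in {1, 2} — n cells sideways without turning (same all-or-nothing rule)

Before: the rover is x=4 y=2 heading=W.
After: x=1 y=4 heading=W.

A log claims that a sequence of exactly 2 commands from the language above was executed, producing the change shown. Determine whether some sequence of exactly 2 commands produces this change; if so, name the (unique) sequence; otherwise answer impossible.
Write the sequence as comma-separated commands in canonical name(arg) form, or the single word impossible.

key: order matters: swapping strafe(right, 2) and move(3) lands elsewhere
start: x=4 y=2 heading=W
[1] after strafe(right, 2): x=4 y=4 heading=W
[2] after move(3): x=1 y=4 heading=W
all 49 alternatives checked — unique.

strafe(right, 2), move(3)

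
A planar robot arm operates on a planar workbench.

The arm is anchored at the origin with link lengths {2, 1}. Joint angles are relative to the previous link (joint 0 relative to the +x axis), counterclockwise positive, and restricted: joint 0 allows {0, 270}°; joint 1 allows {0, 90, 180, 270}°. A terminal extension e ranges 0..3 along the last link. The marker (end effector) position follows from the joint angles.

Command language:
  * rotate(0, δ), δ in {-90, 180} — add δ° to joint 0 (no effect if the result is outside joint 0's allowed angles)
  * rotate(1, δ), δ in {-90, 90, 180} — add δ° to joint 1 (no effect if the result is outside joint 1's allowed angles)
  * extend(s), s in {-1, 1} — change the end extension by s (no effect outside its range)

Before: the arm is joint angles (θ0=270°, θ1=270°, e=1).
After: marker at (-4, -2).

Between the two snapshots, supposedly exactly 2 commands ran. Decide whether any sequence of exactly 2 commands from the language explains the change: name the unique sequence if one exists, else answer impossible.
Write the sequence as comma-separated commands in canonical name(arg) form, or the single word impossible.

t0: joint angles (θ0=270°, θ1=270°, e=1)
step 1 (extend(1)): joint angles (θ0=270°, θ1=270°, e=2)
step 2 (extend(1)): joint angles (θ0=270°, θ1=270°, e=3)
no other 2-command option fits: unique.

extend(1), extend(1)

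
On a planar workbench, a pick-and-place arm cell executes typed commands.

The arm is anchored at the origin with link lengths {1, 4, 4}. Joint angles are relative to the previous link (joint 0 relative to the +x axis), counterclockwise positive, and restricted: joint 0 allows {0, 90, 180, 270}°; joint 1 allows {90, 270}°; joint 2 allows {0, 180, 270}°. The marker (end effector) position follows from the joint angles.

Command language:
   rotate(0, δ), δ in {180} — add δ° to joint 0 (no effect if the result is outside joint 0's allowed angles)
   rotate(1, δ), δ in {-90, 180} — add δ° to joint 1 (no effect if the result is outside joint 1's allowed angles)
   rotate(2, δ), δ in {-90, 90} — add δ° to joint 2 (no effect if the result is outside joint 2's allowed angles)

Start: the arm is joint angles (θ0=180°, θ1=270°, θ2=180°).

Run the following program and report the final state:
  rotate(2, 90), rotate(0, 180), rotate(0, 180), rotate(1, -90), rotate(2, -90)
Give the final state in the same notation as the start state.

joint angles (θ0=180°, θ1=270°, θ2=180°)

from: joint angles (θ0=180°, θ1=270°, θ2=180°)
1. rotate(2, 90) → joint angles (θ0=180°, θ1=270°, θ2=270°)
2. rotate(0, 180) → joint angles (θ0=0°, θ1=270°, θ2=270°)
3. rotate(0, 180) → joint angles (θ0=180°, θ1=270°, θ2=270°)
4. rotate(1, -90) → joint angles (θ0=180°, θ1=270°, θ2=270°)
5. rotate(2, -90) → joint angles (θ0=180°, θ1=270°, θ2=180°)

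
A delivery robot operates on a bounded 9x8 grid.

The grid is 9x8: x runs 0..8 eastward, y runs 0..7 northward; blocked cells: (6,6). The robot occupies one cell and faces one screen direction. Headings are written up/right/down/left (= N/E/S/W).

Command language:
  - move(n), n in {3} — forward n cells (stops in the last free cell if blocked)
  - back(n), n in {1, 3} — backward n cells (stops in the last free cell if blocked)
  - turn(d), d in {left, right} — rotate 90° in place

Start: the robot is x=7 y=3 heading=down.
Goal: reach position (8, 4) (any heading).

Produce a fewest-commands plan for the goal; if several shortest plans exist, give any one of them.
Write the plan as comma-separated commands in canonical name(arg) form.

back(1), turn(left), move(3)

start: x=7 y=3 heading=down
step 1 (back(1)): x=7 y=4 heading=down
step 2 (turn(left)): x=7 y=4 heading=right
step 3 (move(3)): x=8 y=4 heading=right
shorter routes all fall short; 3 is best.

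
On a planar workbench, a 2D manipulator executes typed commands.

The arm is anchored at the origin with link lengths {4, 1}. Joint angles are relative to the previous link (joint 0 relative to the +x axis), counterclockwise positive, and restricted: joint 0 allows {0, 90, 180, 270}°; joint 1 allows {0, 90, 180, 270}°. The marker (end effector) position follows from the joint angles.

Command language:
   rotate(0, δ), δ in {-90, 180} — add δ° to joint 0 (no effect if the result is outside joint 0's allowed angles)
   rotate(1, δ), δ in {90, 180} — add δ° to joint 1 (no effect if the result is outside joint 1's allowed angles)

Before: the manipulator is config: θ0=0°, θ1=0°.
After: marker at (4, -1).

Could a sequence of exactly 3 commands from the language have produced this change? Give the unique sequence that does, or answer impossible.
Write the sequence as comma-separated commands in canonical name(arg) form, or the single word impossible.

rotate(1, 90), rotate(1, 90), rotate(1, 90)

from: config: θ0=0°, θ1=0°
[1] after rotate(1, 90): config: θ0=0°, θ1=90°
[2] after rotate(1, 90): config: θ0=0°, θ1=180°
[3] after rotate(1, 90): config: θ0=0°, θ1=270°
no other 3-command option fits: unique.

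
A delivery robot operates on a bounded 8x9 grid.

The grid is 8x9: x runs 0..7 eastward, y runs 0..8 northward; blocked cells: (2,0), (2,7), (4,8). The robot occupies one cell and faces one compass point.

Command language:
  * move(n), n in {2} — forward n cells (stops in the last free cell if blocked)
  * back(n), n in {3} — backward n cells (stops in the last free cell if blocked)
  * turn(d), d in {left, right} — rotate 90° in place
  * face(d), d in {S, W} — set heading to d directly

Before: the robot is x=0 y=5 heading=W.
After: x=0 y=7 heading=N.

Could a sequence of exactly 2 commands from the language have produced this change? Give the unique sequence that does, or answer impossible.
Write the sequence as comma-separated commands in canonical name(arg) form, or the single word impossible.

key: position moved to (0,7) AND the heading swung to N — translation plus rotation needed
initial: x=0 y=5 heading=W
t=1 turn(right) ⇒ x=0 y=5 heading=N
t=2 move(2) ⇒ x=0 y=7 heading=N
all 36 alternatives checked — unique.

turn(right), move(2)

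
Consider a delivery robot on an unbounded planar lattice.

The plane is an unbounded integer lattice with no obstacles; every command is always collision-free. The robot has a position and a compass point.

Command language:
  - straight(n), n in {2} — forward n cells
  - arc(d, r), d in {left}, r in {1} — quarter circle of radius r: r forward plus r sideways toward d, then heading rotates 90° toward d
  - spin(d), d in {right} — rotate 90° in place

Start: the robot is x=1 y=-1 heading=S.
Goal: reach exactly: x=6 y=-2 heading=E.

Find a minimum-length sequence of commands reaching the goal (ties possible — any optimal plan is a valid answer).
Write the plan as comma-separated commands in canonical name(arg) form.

begin: x=1 y=-1 heading=S
step 1 (arc(left, 1)): x=2 y=-2 heading=E
step 2 (straight(2)): x=4 y=-2 heading=E
step 3 (straight(2)): x=6 y=-2 heading=E
nothing shorter than 3 reaches the goal.

arc(left, 1), straight(2), straight(2)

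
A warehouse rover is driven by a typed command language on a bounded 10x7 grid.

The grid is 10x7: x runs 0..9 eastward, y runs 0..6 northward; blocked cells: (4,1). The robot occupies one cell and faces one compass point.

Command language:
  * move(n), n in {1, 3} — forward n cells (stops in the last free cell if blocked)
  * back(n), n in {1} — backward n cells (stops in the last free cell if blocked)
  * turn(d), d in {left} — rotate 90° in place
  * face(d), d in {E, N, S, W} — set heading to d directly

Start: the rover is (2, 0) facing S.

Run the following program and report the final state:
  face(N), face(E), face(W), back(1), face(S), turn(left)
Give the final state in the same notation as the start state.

(3, 0) facing E

start: (2, 0) facing S
t=1 face(N) ⇒ (2, 0) facing N
t=2 face(E) ⇒ (2, 0) facing E
t=3 face(W) ⇒ (2, 0) facing W
t=4 back(1) ⇒ (3, 0) facing W
t=5 face(S) ⇒ (3, 0) facing S
t=6 turn(left) ⇒ (3, 0) facing E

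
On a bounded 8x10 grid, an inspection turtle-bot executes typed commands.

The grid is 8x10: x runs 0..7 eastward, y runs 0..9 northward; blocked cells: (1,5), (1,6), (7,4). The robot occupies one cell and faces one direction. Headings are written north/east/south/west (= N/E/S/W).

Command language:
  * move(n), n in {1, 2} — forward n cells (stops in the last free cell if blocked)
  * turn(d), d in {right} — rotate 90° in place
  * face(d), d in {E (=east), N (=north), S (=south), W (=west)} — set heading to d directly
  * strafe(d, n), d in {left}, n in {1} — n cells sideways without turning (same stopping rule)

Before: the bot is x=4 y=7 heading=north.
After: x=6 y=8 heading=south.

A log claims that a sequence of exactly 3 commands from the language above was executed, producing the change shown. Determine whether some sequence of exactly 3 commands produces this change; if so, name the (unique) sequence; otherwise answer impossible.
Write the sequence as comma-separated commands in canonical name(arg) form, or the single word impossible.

checked all 3-command options: none fits.

impossible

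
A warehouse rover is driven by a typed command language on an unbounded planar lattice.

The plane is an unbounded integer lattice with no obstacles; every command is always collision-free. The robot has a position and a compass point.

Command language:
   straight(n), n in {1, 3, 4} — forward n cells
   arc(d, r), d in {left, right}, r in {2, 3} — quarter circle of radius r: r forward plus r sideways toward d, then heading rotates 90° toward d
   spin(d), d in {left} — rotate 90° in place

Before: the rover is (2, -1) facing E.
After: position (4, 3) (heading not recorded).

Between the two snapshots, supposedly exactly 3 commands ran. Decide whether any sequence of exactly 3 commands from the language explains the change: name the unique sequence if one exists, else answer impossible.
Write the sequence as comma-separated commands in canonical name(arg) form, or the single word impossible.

arc(left, 2), straight(1), straight(1)

key: running straight(1) before arc(left, 2) would end elsewhere — order is forced
t0: (2, -1) facing E
1. arc(left, 2) → (4, 1) facing N
2. straight(1) → (4, 2) facing N
3. straight(1) → (4, 3) facing N
no other 3-command option fits: unique.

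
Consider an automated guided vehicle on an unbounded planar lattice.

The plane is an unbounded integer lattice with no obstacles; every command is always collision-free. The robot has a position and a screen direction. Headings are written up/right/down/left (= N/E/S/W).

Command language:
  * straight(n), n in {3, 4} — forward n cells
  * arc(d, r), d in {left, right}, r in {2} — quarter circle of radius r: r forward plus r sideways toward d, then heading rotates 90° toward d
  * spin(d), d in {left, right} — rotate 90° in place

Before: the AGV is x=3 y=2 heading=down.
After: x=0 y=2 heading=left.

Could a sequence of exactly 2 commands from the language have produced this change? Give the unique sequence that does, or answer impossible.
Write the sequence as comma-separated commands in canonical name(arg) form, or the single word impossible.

spin(right), straight(3)

key: running straight(3) before spin(right) would end elsewhere — order is forced
from: x=3 y=2 heading=down
[1] after spin(right): x=3 y=2 heading=left
[2] after straight(3): x=0 y=2 heading=left
no rival 2-sequence matches.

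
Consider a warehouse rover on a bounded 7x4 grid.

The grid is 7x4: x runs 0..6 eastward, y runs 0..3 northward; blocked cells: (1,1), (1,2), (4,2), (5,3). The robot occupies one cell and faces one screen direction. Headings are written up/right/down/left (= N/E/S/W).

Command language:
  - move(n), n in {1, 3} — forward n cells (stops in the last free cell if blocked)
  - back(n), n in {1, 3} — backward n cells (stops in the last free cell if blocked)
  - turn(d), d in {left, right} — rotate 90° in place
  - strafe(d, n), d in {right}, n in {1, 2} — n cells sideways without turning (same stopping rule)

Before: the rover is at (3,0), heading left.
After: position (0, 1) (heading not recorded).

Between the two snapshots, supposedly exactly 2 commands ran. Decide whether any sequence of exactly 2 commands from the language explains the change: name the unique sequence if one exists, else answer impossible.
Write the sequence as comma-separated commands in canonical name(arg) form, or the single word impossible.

move(3), strafe(right, 1)

key: order matters: swapping move(3) and strafe(right, 1) lands elsewhere
begin: at (3,0), heading left
1. move(3) → at (0,0), heading left
2. strafe(right, 1) → at (0,1), heading left
no rival 2-sequence matches.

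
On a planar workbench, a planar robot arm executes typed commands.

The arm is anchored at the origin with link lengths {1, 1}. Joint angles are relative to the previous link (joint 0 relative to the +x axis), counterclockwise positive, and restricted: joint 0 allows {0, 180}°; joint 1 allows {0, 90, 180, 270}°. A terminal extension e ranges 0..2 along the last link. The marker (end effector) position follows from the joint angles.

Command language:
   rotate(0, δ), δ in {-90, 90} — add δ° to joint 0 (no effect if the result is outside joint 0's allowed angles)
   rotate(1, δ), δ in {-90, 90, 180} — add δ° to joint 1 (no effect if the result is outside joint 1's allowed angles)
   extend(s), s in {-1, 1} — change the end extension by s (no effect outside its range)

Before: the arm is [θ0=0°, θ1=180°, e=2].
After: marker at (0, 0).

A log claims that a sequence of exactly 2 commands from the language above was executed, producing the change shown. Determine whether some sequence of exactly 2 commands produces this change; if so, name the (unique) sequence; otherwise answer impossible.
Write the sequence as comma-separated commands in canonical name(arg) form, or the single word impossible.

extend(-1), extend(-1)

from: [θ0=0°, θ1=180°, e=2]
1. extend(-1) → [θ0=0°, θ1=180°, e=1]
2. extend(-1) → [θ0=0°, θ1=180°, e=0]
all 49 alternatives checked — unique.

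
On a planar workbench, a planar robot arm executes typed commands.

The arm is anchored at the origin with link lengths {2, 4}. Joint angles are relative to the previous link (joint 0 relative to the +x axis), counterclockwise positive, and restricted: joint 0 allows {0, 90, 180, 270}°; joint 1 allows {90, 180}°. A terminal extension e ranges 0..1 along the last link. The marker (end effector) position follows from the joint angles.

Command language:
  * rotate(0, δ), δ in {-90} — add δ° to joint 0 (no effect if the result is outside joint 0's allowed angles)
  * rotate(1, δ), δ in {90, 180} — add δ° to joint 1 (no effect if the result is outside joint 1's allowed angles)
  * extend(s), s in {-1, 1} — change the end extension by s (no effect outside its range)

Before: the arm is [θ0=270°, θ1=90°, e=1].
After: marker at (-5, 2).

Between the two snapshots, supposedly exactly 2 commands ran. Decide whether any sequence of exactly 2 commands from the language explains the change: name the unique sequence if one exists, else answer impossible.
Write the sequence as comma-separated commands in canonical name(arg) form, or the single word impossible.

rotate(0, -90), rotate(0, -90)

t0: [θ0=270°, θ1=90°, e=1]
[1] after rotate(0, -90): [θ0=180°, θ1=90°, e=1]
[2] after rotate(0, -90): [θ0=90°, θ1=90°, e=1]
all 25 alternatives checked — unique.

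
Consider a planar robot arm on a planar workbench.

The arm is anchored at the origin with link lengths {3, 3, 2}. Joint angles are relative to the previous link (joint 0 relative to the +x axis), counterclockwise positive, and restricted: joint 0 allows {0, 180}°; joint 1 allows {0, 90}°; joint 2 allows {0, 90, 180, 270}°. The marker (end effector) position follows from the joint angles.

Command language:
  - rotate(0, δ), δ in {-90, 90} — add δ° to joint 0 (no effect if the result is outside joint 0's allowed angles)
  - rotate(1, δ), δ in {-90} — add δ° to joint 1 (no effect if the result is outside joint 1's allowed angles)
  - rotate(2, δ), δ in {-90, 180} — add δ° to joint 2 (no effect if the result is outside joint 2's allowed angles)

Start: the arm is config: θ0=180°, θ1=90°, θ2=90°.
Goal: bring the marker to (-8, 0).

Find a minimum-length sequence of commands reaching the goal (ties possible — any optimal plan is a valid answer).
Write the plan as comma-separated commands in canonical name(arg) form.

begin: config: θ0=180°, θ1=90°, θ2=90°
step 1 (rotate(2, -90)): config: θ0=180°, θ1=90°, θ2=0°
step 2 (rotate(1, -90)): config: θ0=180°, θ1=0°, θ2=0°
minimal: 2 command(s), checked below 2.

rotate(2, -90), rotate(1, -90)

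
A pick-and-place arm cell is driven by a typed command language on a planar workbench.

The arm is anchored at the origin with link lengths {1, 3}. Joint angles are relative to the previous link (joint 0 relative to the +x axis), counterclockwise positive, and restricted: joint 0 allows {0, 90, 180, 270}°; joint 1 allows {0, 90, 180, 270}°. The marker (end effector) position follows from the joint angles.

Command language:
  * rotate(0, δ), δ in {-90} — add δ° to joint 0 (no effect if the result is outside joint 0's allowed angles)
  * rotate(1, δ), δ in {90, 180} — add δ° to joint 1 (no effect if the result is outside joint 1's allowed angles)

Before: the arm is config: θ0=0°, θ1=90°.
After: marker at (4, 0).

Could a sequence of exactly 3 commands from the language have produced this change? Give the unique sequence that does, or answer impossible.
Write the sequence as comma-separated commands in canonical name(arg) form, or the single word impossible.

from: config: θ0=0°, θ1=90°
step 1 (rotate(1, 90)): config: θ0=0°, θ1=180°
step 2 (rotate(1, 90)): config: θ0=0°, θ1=270°
step 3 (rotate(1, 90)): config: θ0=0°, θ1=0°
no rival 3-sequence matches.

rotate(1, 90), rotate(1, 90), rotate(1, 90)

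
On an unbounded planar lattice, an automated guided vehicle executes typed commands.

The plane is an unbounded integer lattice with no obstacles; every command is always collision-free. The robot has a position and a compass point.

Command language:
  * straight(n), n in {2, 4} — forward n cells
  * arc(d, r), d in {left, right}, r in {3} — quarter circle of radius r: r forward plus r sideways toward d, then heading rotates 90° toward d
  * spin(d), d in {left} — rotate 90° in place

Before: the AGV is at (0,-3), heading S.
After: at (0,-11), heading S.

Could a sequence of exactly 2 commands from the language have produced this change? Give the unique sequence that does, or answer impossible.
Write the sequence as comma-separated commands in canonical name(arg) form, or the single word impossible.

straight(4), straight(4)

key: heading stays S — no command in the sequence turns
begin: at (0,-3), heading S
[1] after straight(4): at (0,-7), heading S
[2] after straight(4): at (0,-11), heading S
no other 2-command option fits: unique.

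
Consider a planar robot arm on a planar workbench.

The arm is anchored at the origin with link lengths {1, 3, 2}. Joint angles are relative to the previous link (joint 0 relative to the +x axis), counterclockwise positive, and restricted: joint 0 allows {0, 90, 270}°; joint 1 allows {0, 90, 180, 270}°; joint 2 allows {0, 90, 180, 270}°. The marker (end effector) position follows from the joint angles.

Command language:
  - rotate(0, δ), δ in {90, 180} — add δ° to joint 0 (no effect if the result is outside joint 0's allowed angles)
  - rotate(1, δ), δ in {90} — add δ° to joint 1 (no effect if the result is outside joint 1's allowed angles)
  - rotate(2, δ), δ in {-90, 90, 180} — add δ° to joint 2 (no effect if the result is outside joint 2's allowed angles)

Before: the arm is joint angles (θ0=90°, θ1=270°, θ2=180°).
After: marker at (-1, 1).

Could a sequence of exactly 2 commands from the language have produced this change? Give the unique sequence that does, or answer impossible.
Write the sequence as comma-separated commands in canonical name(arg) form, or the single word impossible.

rotate(1, 90), rotate(1, 90)

from: joint angles (θ0=90°, θ1=270°, θ2=180°)
t=1 rotate(1, 90) ⇒ joint angles (θ0=90°, θ1=0°, θ2=180°)
t=2 rotate(1, 90) ⇒ joint angles (θ0=90°, θ1=90°, θ2=180°)
uniquely the one of 36 2-step routes that fits.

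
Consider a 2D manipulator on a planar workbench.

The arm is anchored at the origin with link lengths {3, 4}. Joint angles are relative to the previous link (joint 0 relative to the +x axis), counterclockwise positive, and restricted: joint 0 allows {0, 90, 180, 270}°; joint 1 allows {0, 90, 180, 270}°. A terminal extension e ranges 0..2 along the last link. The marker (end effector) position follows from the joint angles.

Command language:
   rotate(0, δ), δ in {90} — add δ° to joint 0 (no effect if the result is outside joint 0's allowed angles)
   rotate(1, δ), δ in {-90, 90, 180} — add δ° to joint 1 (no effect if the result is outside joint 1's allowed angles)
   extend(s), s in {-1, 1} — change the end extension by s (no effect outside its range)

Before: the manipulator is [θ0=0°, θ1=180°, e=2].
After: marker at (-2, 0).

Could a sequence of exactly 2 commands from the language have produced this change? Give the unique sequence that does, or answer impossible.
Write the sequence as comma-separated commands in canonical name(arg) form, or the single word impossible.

key: order matters: swapping extend(1) and extend(-1) lands elsewhere
start: [θ0=0°, θ1=180°, e=2]
step 1 (extend(1)): [θ0=0°, θ1=180°, e=2]
step 2 (extend(-1)): [θ0=0°, θ1=180°, e=1]
no rival 2-sequence matches.

extend(1), extend(-1)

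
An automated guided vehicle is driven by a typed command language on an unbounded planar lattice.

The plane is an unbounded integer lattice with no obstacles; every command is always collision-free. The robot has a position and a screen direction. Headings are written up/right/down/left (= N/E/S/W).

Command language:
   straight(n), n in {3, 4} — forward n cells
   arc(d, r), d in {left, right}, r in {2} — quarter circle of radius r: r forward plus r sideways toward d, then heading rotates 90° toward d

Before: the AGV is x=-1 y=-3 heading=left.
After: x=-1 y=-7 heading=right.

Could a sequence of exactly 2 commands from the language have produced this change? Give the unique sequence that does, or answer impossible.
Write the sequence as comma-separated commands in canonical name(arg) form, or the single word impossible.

key: cell and facing (now E) both changed — the 2 commands mix motion and turning
from: x=-1 y=-3 heading=left
1. arc(left, 2) → x=-3 y=-5 heading=down
2. arc(left, 2) → x=-1 y=-7 heading=right
no other 2-command option fits: unique.

arc(left, 2), arc(left, 2)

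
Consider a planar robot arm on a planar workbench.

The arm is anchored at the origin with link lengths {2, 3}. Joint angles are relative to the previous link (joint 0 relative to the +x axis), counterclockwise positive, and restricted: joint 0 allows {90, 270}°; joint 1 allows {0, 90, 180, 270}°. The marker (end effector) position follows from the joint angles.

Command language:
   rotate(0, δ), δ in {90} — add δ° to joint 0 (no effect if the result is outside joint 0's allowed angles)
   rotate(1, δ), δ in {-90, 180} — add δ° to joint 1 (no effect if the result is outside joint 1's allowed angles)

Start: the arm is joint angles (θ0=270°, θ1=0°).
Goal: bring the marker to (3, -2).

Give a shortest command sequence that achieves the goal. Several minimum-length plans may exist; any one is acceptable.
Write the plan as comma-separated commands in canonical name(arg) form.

rotate(1, -90), rotate(1, 180)

begin: joint angles (θ0=270°, θ1=0°)
step 1 (rotate(1, -90)): joint angles (θ0=270°, θ1=270°)
step 2 (rotate(1, 180)): joint angles (θ0=270°, θ1=90°)
no 1-step plan works, so 2 is optimal.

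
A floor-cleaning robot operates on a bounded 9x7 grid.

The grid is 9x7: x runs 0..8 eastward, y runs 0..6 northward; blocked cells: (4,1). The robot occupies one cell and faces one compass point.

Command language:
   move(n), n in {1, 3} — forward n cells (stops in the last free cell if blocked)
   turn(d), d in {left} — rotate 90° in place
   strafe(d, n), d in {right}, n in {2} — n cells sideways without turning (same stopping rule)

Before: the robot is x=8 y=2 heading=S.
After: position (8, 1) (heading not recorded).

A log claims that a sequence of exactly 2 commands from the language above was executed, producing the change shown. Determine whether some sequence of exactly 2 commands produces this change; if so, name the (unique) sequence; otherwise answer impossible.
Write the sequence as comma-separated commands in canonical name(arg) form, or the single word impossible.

key: order matters: swapping move(1) and turn(left) lands elsewhere
from: x=8 y=2 heading=S
1. move(1) → x=8 y=1 heading=S
2. turn(left) → x=8 y=1 heading=E
uniquely the one of 16 2-step routes that fits.

move(1), turn(left)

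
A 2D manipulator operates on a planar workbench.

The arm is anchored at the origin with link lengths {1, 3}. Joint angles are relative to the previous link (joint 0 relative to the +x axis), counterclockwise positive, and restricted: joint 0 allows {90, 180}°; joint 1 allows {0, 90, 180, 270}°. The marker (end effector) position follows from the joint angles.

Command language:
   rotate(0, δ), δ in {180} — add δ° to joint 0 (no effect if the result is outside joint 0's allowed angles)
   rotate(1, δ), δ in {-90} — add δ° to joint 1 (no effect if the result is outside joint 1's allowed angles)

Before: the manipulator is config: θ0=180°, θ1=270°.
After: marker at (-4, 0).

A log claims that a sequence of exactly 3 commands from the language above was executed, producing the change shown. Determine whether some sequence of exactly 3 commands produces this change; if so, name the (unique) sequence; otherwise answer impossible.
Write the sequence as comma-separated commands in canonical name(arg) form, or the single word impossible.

rotate(1, -90), rotate(1, -90), rotate(1, -90)

from: config: θ0=180°, θ1=270°
1. rotate(1, -90) → config: θ0=180°, θ1=180°
2. rotate(1, -90) → config: θ0=180°, θ1=90°
3. rotate(1, -90) → config: θ0=180°, θ1=0°
no rival 3-sequence matches.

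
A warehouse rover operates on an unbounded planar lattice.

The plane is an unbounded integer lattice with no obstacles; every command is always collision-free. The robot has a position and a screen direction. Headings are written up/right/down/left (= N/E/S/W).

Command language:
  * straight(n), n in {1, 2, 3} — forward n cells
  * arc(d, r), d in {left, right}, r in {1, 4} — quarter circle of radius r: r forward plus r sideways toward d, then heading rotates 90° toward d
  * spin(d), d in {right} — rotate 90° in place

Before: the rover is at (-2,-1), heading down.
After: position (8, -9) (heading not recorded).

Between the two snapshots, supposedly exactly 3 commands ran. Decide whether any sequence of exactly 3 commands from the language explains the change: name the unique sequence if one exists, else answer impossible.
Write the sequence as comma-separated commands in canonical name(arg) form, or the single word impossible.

key: order matters: swapping arc(left, 4) and arc(right, 4) lands elsewhere
start: at (-2,-1), heading down
1. arc(left, 4) → at (2,-5), heading right
2. straight(2) → at (4,-5), heading right
3. arc(right, 4) → at (8,-9), heading down
no rival 3-sequence matches.

arc(left, 4), straight(2), arc(right, 4)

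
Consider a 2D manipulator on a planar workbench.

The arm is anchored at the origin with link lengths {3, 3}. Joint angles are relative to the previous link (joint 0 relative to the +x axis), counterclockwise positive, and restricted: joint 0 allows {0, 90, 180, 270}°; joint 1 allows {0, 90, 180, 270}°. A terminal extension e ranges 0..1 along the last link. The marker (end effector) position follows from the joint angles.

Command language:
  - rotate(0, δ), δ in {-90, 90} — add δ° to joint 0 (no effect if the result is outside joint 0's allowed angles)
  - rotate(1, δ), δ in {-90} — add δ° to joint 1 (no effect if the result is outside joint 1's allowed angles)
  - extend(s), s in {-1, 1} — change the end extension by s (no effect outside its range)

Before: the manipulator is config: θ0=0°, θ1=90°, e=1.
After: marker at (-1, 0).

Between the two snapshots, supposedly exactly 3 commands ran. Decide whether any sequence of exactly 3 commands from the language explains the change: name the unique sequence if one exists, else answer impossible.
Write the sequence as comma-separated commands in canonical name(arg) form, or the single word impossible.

rotate(1, -90), rotate(1, -90), rotate(1, -90)

begin: config: θ0=0°, θ1=90°, e=1
[1] after rotate(1, -90): config: θ0=0°, θ1=0°, e=1
[2] after rotate(1, -90): config: θ0=0°, θ1=270°, e=1
[3] after rotate(1, -90): config: θ0=0°, θ1=180°, e=1
no rival 3-sequence matches.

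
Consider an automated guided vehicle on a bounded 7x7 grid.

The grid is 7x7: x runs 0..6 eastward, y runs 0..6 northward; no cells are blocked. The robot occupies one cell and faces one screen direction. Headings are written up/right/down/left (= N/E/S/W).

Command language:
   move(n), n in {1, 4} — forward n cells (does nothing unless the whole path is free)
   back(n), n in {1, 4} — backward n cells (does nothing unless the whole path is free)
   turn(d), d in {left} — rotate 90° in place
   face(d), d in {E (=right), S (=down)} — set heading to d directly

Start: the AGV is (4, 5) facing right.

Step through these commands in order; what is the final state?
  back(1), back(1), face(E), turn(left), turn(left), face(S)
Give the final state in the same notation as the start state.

(2, 5) facing down

from: (4, 5) facing right
step 1 (back(1)): (3, 5) facing right
step 2 (back(1)): (2, 5) facing right
step 3 (face(E)): (2, 5) facing right
step 4 (turn(left)): (2, 5) facing up
step 5 (turn(left)): (2, 5) facing left
step 6 (face(S)): (2, 5) facing down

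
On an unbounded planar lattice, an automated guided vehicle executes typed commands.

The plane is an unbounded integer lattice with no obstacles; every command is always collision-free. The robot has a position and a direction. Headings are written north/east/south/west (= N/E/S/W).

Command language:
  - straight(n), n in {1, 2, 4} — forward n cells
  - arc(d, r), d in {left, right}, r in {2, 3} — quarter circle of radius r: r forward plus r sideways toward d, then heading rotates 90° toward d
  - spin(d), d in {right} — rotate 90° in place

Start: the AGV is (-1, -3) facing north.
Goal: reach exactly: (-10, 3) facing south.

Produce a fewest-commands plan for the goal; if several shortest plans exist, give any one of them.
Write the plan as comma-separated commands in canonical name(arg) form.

straight(1), arc(left, 3), arc(right, 2), arc(left, 2), arc(left, 2)

t0: (-1, -3) facing north
[1] after straight(1): (-1, -2) facing north
[2] after arc(left, 3): (-4, 1) facing west
[3] after arc(right, 2): (-6, 3) facing north
[4] after arc(left, 2): (-8, 5) facing west
[5] after arc(left, 2): (-10, 3) facing south
no 4-step plan works, so 5 is optimal.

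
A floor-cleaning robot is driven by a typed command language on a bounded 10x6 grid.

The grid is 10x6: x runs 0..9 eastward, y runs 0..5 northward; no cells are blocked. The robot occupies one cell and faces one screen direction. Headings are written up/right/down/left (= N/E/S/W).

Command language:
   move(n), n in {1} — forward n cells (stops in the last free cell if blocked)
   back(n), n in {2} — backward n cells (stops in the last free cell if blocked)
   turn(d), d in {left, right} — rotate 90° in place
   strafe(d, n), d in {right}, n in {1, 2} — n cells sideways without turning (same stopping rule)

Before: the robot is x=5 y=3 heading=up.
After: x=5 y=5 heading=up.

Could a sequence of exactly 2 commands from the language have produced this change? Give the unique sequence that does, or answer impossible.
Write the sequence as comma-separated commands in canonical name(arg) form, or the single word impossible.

move(1), move(1)

key: still facing N at the end — nothing in the sequence rotates
begin: x=5 y=3 heading=up
[1] after move(1): x=5 y=4 heading=up
[2] after move(1): x=5 y=5 heading=up
uniquely the one of 36 2-step routes that fits.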